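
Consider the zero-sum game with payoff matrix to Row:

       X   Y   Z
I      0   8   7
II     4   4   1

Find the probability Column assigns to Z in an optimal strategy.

2/5

Row minima: I → 0, II → 1; maximin = 1.
Column maxima: X → 4, Y → 8, Z → 7; minimax = 4.
1 ≠ 4, so there is no saddle point; optimal play is mixed.
Y is strictly dominated by Z (it gives Row strictly more in every row), so Column never plays it.
On the remaining 2×2 (I, II vs X, Z):
Let Row play I with probability p. Expected payoff against X: 0p + 4(1−p) = −4p + 4; against Z: 7p + 1(1−p) = 6p + 1.
Setting these equal: −4p + 4 = 6p + 1 ⇒ −10p = -3 ⇒ p = 3/10, and the value is (-4)·(3/10) + 4 = 14/5.
For Column: with q = P(X), equating I's and II's payoffs gives −7q + 7 = 3q + 1 ⇒ q = 3/5.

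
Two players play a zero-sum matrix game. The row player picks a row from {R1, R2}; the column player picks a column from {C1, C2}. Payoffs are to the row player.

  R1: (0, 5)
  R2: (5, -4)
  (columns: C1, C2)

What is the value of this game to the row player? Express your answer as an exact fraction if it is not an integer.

25/14

Row minima: R1 → 0, R2 → -4; maximin = 0.
Column maxima: C1 → 5, C2 → 5; minimax = 5.
0 ≠ 5, so there is no saddle point; optimal play is mixed.
Let the row player play R1 with probability p. Expected payoff against C1: 0p + 5(1−p) = −5p + 5; against C2: 5p + (-4)(1−p) = 9p − 4.
Setting these equal: −5p + 5 = 9p − 4 ⇒ −14p = -9 ⇒ p = 9/14, and the value is (-5)·(9/14) + 5 = 25/14.
For the column player: with q = P(C1), equating R1's and R2's payoffs gives −5q + 5 = 9q − 4 ⇒ q = 9/14.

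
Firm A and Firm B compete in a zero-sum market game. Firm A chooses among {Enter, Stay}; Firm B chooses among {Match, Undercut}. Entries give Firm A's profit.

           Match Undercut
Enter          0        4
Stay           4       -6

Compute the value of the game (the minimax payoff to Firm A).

Row minima: Enter → 0, Stay → -6; maximin = 0.
Column maxima: Match → 4, Undercut → 4; minimax = 4.
0 ≠ 4, so there is no saddle point; optimal play is mixed.
Let Firm A play Enter with probability p. Expected payoff against Match: 0p + 4(1−p) = −4p + 4; against Undercut: 4p + (-6)(1−p) = 10p − 6.
Setting these equal: −4p + 4 = 10p − 6 ⇒ −14p = -10 ⇒ p = 5/7, and the value is (-4)·(5/7) + 4 = 8/7.
For Firm B: with q = P(Match), equating Enter's and Stay's payoffs gives −4q + 4 = 10q − 6 ⇒ q = 5/7.

8/7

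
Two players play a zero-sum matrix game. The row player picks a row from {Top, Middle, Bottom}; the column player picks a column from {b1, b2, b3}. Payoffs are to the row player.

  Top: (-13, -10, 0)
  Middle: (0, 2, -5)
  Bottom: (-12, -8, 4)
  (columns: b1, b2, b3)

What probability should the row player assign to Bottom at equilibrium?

Row minima: Top → -13, Middle → -5, Bottom → -12; maximin = -5.
Column maxima: b1 → 0, b2 → 2, b3 → 4; minimax = 0.
-5 ≠ 0, so there is no saddle point; optimal play is mixed.
Top is strictly dominated by Bottom, so the row player never plays it.
b2 is strictly dominated by b1 (it gives the row player strictly more in every row), so the column player never plays it.
On the remaining 2×2 (Middle, Bottom vs b1, b3):
Let the row player play Middle with probability p. Expected payoff against b1: 0p + (-12)(1−p) = 12p − 12; against b3: (-5)p + 4(1−p) = −9p + 4.
Setting these equal: 12p − 12 = −9p + 4 ⇒ 21p = 16 ⇒ p = 16/21, and the value is (12)·(16/21) − 12 = -20/7.
For the column player: with q = P(b1), equating Middle's and Bottom's payoffs gives 5q − 5 = −16q + 4 ⇒ q = 3/7.

5/21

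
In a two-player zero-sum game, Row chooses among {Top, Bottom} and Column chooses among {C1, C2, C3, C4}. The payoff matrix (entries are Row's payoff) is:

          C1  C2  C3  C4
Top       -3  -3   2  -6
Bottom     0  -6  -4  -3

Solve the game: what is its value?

-9/2

Row minima: Top → -6, Bottom → -6; maximin = -6.
Column maxima: C1 → 0, C2 → -3, C3 → 2, C4 → -3; minimax = -3.
-6 ≠ -3, so there is no saddle point; optimal play is mixed.
C1 is strictly dominated by C4 (it gives Row strictly more in every row), so Column never plays it.
C3 is strictly dominated by C2 (it gives Row strictly more in every row), so Column never plays it.
On the remaining 2×2 (Top, Bottom vs C2, C4):
Let Row play Top with probability p. Expected payoff against C2: (-3)p + (-6)(1−p) = 3p − 6; against C4: (-6)p + (-3)(1−p) = −3p − 3.
Setting these equal: 3p − 6 = −3p − 3 ⇒ 6p = 3 ⇒ p = 1/2, and the value is (3)·(1/2) − 6 = -9/2.
For Column: with q = P(C2), equating Top's and Bottom's payoffs gives 3q − 6 = −3q − 3 ⇒ q = 1/2.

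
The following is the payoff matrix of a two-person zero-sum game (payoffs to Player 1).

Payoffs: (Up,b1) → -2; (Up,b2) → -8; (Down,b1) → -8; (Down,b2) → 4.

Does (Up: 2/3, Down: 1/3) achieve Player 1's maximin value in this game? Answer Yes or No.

Yes

Against b1 this mix gives (2/3)·(-2) + (1/3)·(-8) = -4.
Against b2 this mix gives (2/3)·(-8) + (1/3)·4 = -4.
All of Player 2's active replies (b1, b2) yield -4, and no column does worse for Player 1. The mix makes Player 2 indifferent and guarantees -4, so it is optimal.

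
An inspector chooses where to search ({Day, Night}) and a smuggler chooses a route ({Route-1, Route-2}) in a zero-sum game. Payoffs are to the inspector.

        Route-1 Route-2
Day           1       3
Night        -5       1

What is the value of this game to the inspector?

1

Row minima: Day → 1, Night → -5; maximin = 1.
Column maxima: Route-1 → 1, Route-2 → 3; minimax = 1.
Since maximin = minimax = 1, there is a saddle point and the value is 1.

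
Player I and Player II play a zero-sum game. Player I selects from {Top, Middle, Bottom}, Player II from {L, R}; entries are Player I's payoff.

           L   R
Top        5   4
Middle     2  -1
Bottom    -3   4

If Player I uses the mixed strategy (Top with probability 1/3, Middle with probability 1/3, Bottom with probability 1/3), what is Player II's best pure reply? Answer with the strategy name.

If Player II plays L, Player I's expected payoff is (1/3)·5 + (1/3)·2 + (1/3)·(-3) = 4/3.
If Player II plays R, Player I's expected payoff is (1/3)·4 + (1/3)·(-1) + (1/3)·4 = 7/3.
Player II minimizes Player I's payoff; the smallest is 4/3, so the best response is L.

L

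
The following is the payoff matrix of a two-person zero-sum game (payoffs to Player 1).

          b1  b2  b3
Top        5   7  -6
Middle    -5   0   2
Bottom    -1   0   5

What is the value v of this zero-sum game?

Row minima: Top → -6, Middle → -5, Bottom → -1; maximin = -1.
Column maxima: b1 → 5, b2 → 7, b3 → 5; minimax = 5.
-1 ≠ 5, so there is no saddle point; optimal play is mixed.
b2 is strictly dominated by b1 (it gives Player 1 strictly more in every row), so Player 2 never plays it.
With b2 eliminated, Middle is strictly dominated by Bottom (Bottom gives Player 1 strictly more in every remaining column), so Player 1 never plays it.
On the remaining 2×2 (Top, Bottom vs b1, b3):
Let Player 1 play Top with probability p. Expected payoff against b1: 5p + (-1)(1−p) = 6p − 1; against b3: (-6)p + 5(1−p) = −11p + 5.
Setting these equal: 6p − 1 = −11p + 5 ⇒ 17p = 6 ⇒ p = 6/17, and the value is (6)·(6/17) − 1 = 19/17.
For Player 2: with q = P(b1), equating Top's and Bottom's payoffs gives 11q − 6 = −6q + 5 ⇒ q = 11/17.

19/17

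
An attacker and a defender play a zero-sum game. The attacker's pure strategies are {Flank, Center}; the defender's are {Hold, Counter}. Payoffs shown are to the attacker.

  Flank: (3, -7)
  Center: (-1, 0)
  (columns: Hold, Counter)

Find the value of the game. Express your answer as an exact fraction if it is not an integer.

Row minima: Flank → -7, Center → -1; maximin = -1.
Column maxima: Hold → 3, Counter → 0; minimax = 0.
-1 ≠ 0, so there is no saddle point; optimal play is mixed.
Let the attacker play Flank with probability p. Expected payoff against Hold: 3p + (-1)(1−p) = 4p − 1; against Counter: (-7)p + 0(1−p) = −7p.
Setting these equal: 4p − 1 = −7p ⇒ 11p = 1 ⇒ p = 1/11, and the value is (4)·(1/11) − 1 = -7/11.
For the defender: with q = P(Hold), equating Flank's and Center's payoffs gives 10q − 7 = −q ⇒ q = 7/11.

-7/11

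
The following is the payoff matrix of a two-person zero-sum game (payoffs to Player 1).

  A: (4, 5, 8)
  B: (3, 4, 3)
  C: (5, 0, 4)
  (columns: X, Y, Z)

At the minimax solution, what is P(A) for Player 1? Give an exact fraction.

Row minima: A → 4, B → 3, C → 0; maximin = 4.
Column maxima: X → 5, Y → 5, Z → 8; minimax = 5.
4 ≠ 5, so there is no saddle point; optimal play is mixed.
B is strictly dominated by A, so Player 1 never plays it.
With B eliminated, Z is strictly dominated by Y (it gives Player 1 strictly more in every remaining row), so Player 2 never plays it.
On the remaining 2×2 (A, C vs X, Y):
Let Player 1 play A with probability p. Expected payoff against X: 4p + 5(1−p) = −p + 5; against Y: 5p + 0(1−p) = 5p.
Setting these equal: −p + 5 = 5p ⇒ −6p = -5 ⇒ p = 5/6, and the value is (-1)·(5/6) + 5 = 25/6.
For Player 2: with q = P(X), equating A's and C's payoffs gives −q + 5 = 5q ⇒ q = 5/6.

5/6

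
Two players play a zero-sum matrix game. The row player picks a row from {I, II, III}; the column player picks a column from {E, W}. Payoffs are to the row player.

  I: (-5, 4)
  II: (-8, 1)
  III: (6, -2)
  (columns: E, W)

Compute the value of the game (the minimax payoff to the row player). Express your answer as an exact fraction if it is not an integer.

14/17

Row minima: I → -5, II → -8, III → -2; maximin = -2.
Column maxima: E → 6, W → 4; minimax = 4.
-2 ≠ 4, so there is no saddle point; optimal play is mixed.
II is strictly dominated by I, so the row player never plays it.
On the remaining 2×2 (I, III vs E, W):
Let the row player play I with probability p. Expected payoff against E: (-5)p + 6(1−p) = −11p + 6; against W: 4p + (-2)(1−p) = 6p − 2.
Setting these equal: −11p + 6 = 6p − 2 ⇒ −17p = -8 ⇒ p = 8/17, and the value is (-11)·(8/17) + 6 = 14/17.
For the column player: with q = P(E), equating I's and III's payoffs gives −9q + 4 = 8q − 2 ⇒ q = 6/17.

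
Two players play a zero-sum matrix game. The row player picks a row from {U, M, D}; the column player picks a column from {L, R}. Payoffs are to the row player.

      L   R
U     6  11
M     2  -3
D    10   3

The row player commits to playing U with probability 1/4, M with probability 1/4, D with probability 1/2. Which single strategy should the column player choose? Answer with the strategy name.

If the column player plays L, the row player's expected payoff is (1/4)·6 + (1/4)·2 + (1/2)·10 = 7.
If the column player plays R, the row player's expected payoff is (1/4)·11 + (1/4)·(-3) + (1/2)·3 = 7/2.
The column player minimizes the row player's payoff; the smallest is 7/2, so the best response is R.

R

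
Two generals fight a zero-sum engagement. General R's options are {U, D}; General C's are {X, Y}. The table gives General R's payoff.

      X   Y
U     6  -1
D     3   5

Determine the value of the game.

11/3

Row minima: U → -1, D → 3; maximin = 3.
Column maxima: X → 6, Y → 5; minimax = 5.
3 ≠ 5, so there is no saddle point; optimal play is mixed.
Let General R play U with probability p. Expected payoff against X: 6p + 3(1−p) = 3p + 3; against Y: (-1)p + 5(1−p) = −6p + 5.
Setting these equal: 3p + 3 = −6p + 5 ⇒ 9p = 2 ⇒ p = 2/9, and the value is (3)·(2/9) + 3 = 11/3.
For General C: with q = P(X), equating U's and D's payoffs gives 7q − 1 = −2q + 5 ⇒ q = 2/3.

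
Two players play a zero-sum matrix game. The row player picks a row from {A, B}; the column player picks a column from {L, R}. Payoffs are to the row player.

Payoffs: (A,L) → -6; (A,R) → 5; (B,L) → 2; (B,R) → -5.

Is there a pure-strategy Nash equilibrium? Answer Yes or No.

No

Row minima: A → -6, B → -5; maximin = -5.
Column maxima: L → 2, R → 5; minimax = 2.
-5 ≠ 2, so no pure-strategy equilibrium exists.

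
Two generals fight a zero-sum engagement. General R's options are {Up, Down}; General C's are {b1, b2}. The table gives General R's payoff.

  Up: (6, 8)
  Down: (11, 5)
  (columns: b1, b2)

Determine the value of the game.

29/4

Row minima: Up → 6, Down → 5; maximin = 6.
Column maxima: b1 → 11, b2 → 8; minimax = 8.
6 ≠ 8, so there is no saddle point; optimal play is mixed.
Let General R play Up with probability p. Expected payoff against b1: 6p + 11(1−p) = −5p + 11; against b2: 8p + 5(1−p) = 3p + 5.
Setting these equal: −5p + 11 = 3p + 5 ⇒ −8p = -6 ⇒ p = 3/4, and the value is (-5)·(3/4) + 11 = 29/4.
For General C: with q = P(b1), equating Up's and Down's payoffs gives −2q + 8 = 6q + 5 ⇒ q = 3/8.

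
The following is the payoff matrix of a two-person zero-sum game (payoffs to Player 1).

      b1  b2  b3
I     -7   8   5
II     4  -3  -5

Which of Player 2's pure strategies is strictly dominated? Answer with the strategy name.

b2

b3 holds Player 1's payoff strictly below b2 in every row: 5 < 8, -5 < -3.
So b2 is strictly dominated for Player 2.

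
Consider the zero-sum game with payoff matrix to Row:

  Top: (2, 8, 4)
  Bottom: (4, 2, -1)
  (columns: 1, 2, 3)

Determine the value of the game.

18/7

Row minima: Top → 2, Bottom → -1; maximin = 2.
Column maxima: 1 → 4, 2 → 8, 3 → 4; minimax = 4.
2 ≠ 4, so there is no saddle point; optimal play is mixed.
2 is strictly dominated by 3 (it gives Row strictly more in every row), so Column never plays it.
On the remaining 2×2 (Top, Bottom vs 1, 3):
Let Row play Top with probability p. Expected payoff against 1: 2p + 4(1−p) = −2p + 4; against 3: 4p + (-1)(1−p) = 5p − 1.
Setting these equal: −2p + 4 = 5p − 1 ⇒ −7p = -5 ⇒ p = 5/7, and the value is (-2)·(5/7) + 4 = 18/7.
For Column: with q = P(1), equating Top's and Bottom's payoffs gives −2q + 4 = 5q − 1 ⇒ q = 5/7.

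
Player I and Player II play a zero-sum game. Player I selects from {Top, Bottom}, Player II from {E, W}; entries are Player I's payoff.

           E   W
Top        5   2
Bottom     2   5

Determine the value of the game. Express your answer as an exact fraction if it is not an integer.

7/2

Row minima: Top → 2, Bottom → 2; maximin = 2.
Column maxima: E → 5, W → 5; minimax = 5.
2 ≠ 5, so there is no saddle point; optimal play is mixed.
Let Player I play Top with probability p. Expected payoff against E: 5p + 2(1−p) = 3p + 2; against W: 2p + 5(1−p) = −3p + 5.
Setting these equal: 3p + 2 = −3p + 5 ⇒ 6p = 3 ⇒ p = 1/2, and the value is (3)·(1/2) + 2 = 7/2.
For Player II: with q = P(E), equating Top's and Bottom's payoffs gives 3q + 2 = −3q + 5 ⇒ q = 1/2.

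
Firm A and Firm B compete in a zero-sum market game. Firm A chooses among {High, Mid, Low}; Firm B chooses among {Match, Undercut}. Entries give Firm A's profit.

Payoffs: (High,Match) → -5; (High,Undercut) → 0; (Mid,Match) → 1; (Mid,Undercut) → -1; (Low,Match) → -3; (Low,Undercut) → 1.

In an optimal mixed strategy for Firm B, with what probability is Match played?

Row minima: High → -5, Mid → -1, Low → -3; maximin = -1.
Column maxima: Match → 1, Undercut → 1; minimax = 1.
-1 ≠ 1, so there is no saddle point; optimal play is mixed.
High is strictly dominated by Low, so Firm A never plays it.
On the remaining 2×2 (Mid, Low vs Match, Undercut):
Let Firm A play Mid with probability p. Expected payoff against Match: 1p + (-3)(1−p) = 4p − 3; against Undercut: (-1)p + 1(1−p) = −2p + 1.
Setting these equal: 4p − 3 = −2p + 1 ⇒ 6p = 4 ⇒ p = 2/3, and the value is (4)·(2/3) − 3 = -1/3.
For Firm B: with q = P(Match), equating Mid's and Low's payoffs gives 2q − 1 = −4q + 1 ⇒ q = 1/3.

1/3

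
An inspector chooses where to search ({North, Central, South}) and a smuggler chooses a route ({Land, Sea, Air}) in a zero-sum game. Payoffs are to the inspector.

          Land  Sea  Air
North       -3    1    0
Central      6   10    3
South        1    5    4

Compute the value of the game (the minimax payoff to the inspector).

7/2

Row minima: North → -3, Central → 3, South → 1; maximin = 3.
Column maxima: Land → 6, Sea → 10, Air → 4; minimax = 4.
3 ≠ 4, so there is no saddle point; optimal play is mixed.
North is strictly dominated by Central, so the inspector never plays it.
Sea is strictly dominated by Land (it gives the inspector strictly more in every row), so the smuggler never plays it.
On the remaining 2×2 (Central, South vs Land, Air):
Let the inspector play Central with probability p. Expected payoff against Land: 6p + 1(1−p) = 5p + 1; against Air: 3p + 4(1−p) = −p + 4.
Setting these equal: 5p + 1 = −p + 4 ⇒ 6p = 3 ⇒ p = 1/2, and the value is (5)·(1/2) + 1 = 7/2.
For the smuggler: with q = P(Land), equating Central's and South's payoffs gives 3q + 3 = −3q + 4 ⇒ q = 1/6.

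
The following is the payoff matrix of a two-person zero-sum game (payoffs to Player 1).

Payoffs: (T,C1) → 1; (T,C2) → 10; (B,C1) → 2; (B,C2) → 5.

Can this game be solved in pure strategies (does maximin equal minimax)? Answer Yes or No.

Yes

Row minima: T → 1, B → 2; maximin = 2.
Column maxima: C1 → 2, C2 → 10; minimax = 2.
maximin = minimax = 2, so a saddle point exists.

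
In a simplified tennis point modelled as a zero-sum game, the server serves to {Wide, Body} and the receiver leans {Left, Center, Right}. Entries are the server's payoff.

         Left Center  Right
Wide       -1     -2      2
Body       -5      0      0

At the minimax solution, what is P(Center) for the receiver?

Row minima: Wide → -2, Body → -5; maximin = -2.
Column maxima: Left → -1, Center → 0, Right → 2; minimax = -1.
-2 ≠ -1, so there is no saddle point; optimal play is mixed.
Right is strictly dominated by Left (it gives the server strictly more in every row), so the receiver never plays it.
On the remaining 2×2 (Wide, Body vs Left, Center):
Let the server play Wide with probability p. Expected payoff against Left: (-1)p + (-5)(1−p) = 4p − 5; against Center: (-2)p + 0(1−p) = −2p.
Setting these equal: 4p − 5 = −2p ⇒ 6p = 5 ⇒ p = 5/6, and the value is (4)·(5/6) − 5 = -5/3.
For the receiver: with q = P(Left), equating Wide's and Body's payoffs gives q − 2 = −5q ⇒ q = 1/3.

2/3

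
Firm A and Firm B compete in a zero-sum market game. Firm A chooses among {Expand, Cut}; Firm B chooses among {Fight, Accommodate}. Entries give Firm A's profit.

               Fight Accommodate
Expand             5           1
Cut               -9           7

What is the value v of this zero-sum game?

Row minima: Expand → 1, Cut → -9; maximin = 1.
Column maxima: Fight → 5, Accommodate → 7; minimax = 5.
1 ≠ 5, so there is no saddle point; optimal play is mixed.
Let Firm A play Expand with probability p. Expected payoff against Fight: 5p + (-9)(1−p) = 14p − 9; against Accommodate: 1p + 7(1−p) = −6p + 7.
Setting these equal: 14p − 9 = −6p + 7 ⇒ 20p = 16 ⇒ p = 4/5, and the value is (14)·(4/5) − 9 = 11/5.
For Firm B: with q = P(Fight), equating Expand's and Cut's payoffs gives 4q + 1 = −16q + 7 ⇒ q = 3/10.

11/5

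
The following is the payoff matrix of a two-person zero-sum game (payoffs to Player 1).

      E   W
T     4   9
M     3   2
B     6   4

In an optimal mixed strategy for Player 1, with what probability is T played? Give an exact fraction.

2/7

Row minima: T → 4, M → 2, B → 4; maximin = 4.
Column maxima: E → 6, W → 9; minimax = 6.
4 ≠ 6, so there is no saddle point; optimal play is mixed.
M is strictly dominated by T, so Player 1 never plays it.
On the remaining 2×2 (T, B vs E, W):
Let Player 1 play T with probability p. Expected payoff against E: 4p + 6(1−p) = −2p + 6; against W: 9p + 4(1−p) = 5p + 4.
Setting these equal: −2p + 6 = 5p + 4 ⇒ −7p = -2 ⇒ p = 2/7, and the value is (-2)·(2/7) + 6 = 38/7.
For Player 2: with q = P(E), equating T's and B's payoffs gives −5q + 9 = 2q + 4 ⇒ q = 5/7.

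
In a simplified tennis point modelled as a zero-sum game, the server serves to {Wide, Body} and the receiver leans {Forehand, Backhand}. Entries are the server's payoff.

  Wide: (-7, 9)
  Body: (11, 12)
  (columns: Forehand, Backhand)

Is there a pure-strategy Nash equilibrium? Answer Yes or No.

Row minima: Wide → -7, Body → 11; maximin = 11.
Column maxima: Forehand → 11, Backhand → 12; minimax = 11.
maximin = minimax = 11, so a saddle point exists.

Yes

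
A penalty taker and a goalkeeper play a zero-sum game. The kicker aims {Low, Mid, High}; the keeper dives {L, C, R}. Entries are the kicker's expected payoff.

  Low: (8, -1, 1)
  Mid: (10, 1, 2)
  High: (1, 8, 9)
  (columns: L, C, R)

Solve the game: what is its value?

79/16

Row minima: Low → -1, Mid → 1, High → 1; maximin = 1.
Column maxima: L → 10, C → 8, R → 9; minimax = 8.
1 ≠ 8, so there is no saddle point; optimal play is mixed.
Low is strictly dominated by Mid, so the kicker never plays it.
R is strictly dominated by C (it gives the kicker strictly more in every row), so the keeper never plays it.
On the remaining 2×2 (Mid, High vs L, C):
Let the kicker play Mid with probability p. Expected payoff against L: 10p + 1(1−p) = 9p + 1; against C: 1p + 8(1−p) = −7p + 8.
Setting these equal: 9p + 1 = −7p + 8 ⇒ 16p = 7 ⇒ p = 7/16, and the value is (9)·(7/16) + 1 = 79/16.
For the keeper: with q = P(L), equating Mid's and High's payoffs gives 9q + 1 = −7q + 8 ⇒ q = 7/16.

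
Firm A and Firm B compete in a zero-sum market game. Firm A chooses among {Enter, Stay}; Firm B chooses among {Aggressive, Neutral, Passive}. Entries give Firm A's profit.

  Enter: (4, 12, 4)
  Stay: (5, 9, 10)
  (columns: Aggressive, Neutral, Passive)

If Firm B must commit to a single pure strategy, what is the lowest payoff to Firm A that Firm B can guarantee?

5

Column maxima: Aggressive → 5, Neutral → 12, Passive → 10.
The smallest of these is 5.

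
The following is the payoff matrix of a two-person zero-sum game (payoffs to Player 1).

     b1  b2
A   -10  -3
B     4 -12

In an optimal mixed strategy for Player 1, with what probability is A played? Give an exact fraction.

16/23

Row minima: A → -10, B → -12; maximin = -10.
Column maxima: b1 → 4, b2 → -3; minimax = -3.
-10 ≠ -3, so there is no saddle point; optimal play is mixed.
Let Player 1 play A with probability p. Expected payoff against b1: (-10)p + 4(1−p) = −14p + 4; against b2: (-3)p + (-12)(1−p) = 9p − 12.
Setting these equal: −14p + 4 = 9p − 12 ⇒ −23p = -16 ⇒ p = 16/23, and the value is (-14)·(16/23) + 4 = -132/23.
For Player 2: with q = P(b1), equating A's and B's payoffs gives −7q − 3 = 16q − 12 ⇒ q = 9/23.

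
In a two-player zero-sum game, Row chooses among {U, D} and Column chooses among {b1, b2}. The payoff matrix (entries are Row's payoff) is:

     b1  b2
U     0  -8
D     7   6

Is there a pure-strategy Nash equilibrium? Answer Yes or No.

Yes

Row minima: U → -8, D → 6; maximin = 6.
Column maxima: b1 → 7, b2 → 6; minimax = 6.
maximin = minimax = 6, so a saddle point exists.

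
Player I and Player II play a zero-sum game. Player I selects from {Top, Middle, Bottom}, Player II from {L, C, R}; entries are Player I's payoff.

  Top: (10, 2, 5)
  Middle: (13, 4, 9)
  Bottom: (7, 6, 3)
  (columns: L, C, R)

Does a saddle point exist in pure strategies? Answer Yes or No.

Row minima: Top → 2, Middle → 4, Bottom → 3; maximin = 4.
Column maxima: L → 13, C → 6, R → 9; minimax = 6.
4 ≠ 6, so no pure-strategy equilibrium exists.

No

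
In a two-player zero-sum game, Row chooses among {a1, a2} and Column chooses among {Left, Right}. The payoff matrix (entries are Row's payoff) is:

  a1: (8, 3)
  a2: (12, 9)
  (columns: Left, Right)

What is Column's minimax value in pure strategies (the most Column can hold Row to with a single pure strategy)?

Column maxima: Left → 12, Right → 9.
The smallest of these is 9.

9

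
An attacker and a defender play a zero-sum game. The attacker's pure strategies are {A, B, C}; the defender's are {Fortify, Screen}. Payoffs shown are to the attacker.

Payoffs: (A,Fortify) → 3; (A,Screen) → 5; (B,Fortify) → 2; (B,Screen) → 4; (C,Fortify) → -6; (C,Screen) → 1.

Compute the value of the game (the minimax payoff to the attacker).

Row minima: A → 3, B → 2, C → -6; maximin = 3.
Column maxima: Fortify → 3, Screen → 5; minimax = 3.
Since maximin = minimax = 3, there is a saddle point and the value is 3.

3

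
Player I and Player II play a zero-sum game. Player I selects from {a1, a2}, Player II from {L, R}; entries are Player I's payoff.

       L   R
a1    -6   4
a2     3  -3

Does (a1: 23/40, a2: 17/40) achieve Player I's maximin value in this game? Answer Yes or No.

No

Against L this mix gives (23/40)·(-6) + (17/40)·3 = -87/40.
Against R this mix gives (23/40)·4 + (17/40)·(-3) = 41/40.
Player II will play L, holding Player I to -87/40. Shifting weight toward the row that does better against L would raise this floor (the equalizing mix achieves -3/8 against both L and R), so the proposed strategy is not optimal.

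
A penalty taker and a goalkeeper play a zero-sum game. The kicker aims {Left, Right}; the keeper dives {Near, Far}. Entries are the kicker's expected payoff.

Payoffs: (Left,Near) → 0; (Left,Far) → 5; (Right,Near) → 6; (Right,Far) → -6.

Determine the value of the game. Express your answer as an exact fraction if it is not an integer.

30/17

Row minima: Left → 0, Right → -6; maximin = 0.
Column maxima: Near → 6, Far → 5; minimax = 5.
0 ≠ 5, so there is no saddle point; optimal play is mixed.
Let the kicker play Left with probability p. Expected payoff against Near: 0p + 6(1−p) = −6p + 6; against Far: 5p + (-6)(1−p) = 11p − 6.
Setting these equal: −6p + 6 = 11p − 6 ⇒ −17p = -12 ⇒ p = 12/17, and the value is (-6)·(12/17) + 6 = 30/17.
For the keeper: with q = P(Near), equating Left's and Right's payoffs gives −5q + 5 = 12q − 6 ⇒ q = 11/17.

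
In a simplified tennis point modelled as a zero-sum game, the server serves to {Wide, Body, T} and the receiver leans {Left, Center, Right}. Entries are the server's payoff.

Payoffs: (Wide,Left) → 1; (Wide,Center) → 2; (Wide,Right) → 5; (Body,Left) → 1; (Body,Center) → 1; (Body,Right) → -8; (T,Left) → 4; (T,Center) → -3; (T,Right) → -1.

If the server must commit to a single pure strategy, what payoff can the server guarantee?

1

Row minima: Wide → 1, Body → -8, T → -3.
The best of these is 1.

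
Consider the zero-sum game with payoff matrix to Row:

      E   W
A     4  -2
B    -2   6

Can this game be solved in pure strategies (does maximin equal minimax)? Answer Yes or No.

Row minima: A → -2, B → -2; maximin = -2.
Column maxima: E → 4, W → 6; minimax = 4.
-2 ≠ 4, so no pure-strategy equilibrium exists.

No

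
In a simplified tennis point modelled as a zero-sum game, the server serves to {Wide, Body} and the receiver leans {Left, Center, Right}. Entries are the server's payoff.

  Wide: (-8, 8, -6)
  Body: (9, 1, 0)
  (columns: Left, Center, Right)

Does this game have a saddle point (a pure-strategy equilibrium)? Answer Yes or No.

Row minima: Wide → -8, Body → 0; maximin = 0.
Column maxima: Left → 9, Center → 8, Right → 0; minimax = 0.
maximin = minimax = 0, so a saddle point exists.

Yes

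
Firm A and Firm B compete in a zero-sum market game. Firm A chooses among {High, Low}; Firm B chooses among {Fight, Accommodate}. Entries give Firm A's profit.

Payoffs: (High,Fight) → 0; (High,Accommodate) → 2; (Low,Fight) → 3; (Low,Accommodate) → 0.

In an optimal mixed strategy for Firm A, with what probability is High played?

3/5

Row minima: High → 0, Low → 0; maximin = 0.
Column maxima: Fight → 3, Accommodate → 2; minimax = 2.
0 ≠ 2, so there is no saddle point; optimal play is mixed.
Let Firm A play High with probability p. Expected payoff against Fight: 0p + 3(1−p) = −3p + 3; against Accommodate: 2p + 0(1−p) = 2p.
Setting these equal: −3p + 3 = 2p ⇒ −5p = -3 ⇒ p = 3/5, and the value is (-3)·(3/5) + 3 = 6/5.
For Firm B: with q = P(Fight), equating High's and Low's payoffs gives −2q + 2 = 3q ⇒ q = 2/5.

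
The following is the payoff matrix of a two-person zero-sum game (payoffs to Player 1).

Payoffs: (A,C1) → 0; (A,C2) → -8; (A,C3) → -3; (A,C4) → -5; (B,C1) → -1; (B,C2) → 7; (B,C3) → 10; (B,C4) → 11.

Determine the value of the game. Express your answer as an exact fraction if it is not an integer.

-1/2

Row minima: A → -8, B → -1; maximin = -1.
Column maxima: C1 → 0, C2 → 7, C3 → 10, C4 → 11; minimax = 0.
-1 ≠ 0, so there is no saddle point; optimal play is mixed.
C3 is strictly dominated by C2 (it gives Player 1 strictly more in every row), so Player 2 never plays it.
C4 is strictly dominated by C2 (it gives Player 1 strictly more in every row), so Player 2 never plays it.
On the remaining 2×2 (A, B vs C1, C2):
Let Player 1 play A with probability p. Expected payoff against C1: 0p + (-1)(1−p) = p − 1; against C2: (-8)p + 7(1−p) = −15p + 7.
Setting these equal: p − 1 = −15p + 7 ⇒ 16p = 8 ⇒ p = 1/2, and the value is (1)·(1/2) − 1 = -1/2.
For Player 2: with q = P(C1), equating A's and B's payoffs gives 8q − 8 = −8q + 7 ⇒ q = 15/16.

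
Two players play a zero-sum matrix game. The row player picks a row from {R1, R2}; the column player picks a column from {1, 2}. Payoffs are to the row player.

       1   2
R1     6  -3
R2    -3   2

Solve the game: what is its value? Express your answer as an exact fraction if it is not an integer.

3/14

Row minima: R1 → -3, R2 → -3; maximin = -3.
Column maxima: 1 → 6, 2 → 2; minimax = 2.
-3 ≠ 2, so there is no saddle point; optimal play is mixed.
Let the row player play R1 with probability p. Expected payoff against 1: 6p + (-3)(1−p) = 9p − 3; against 2: (-3)p + 2(1−p) = −5p + 2.
Setting these equal: 9p − 3 = −5p + 2 ⇒ 14p = 5 ⇒ p = 5/14, and the value is (9)·(5/14) − 3 = 3/14.
For the column player: with q = P(1), equating R1's and R2's payoffs gives 9q − 3 = −5q + 2 ⇒ q = 5/14.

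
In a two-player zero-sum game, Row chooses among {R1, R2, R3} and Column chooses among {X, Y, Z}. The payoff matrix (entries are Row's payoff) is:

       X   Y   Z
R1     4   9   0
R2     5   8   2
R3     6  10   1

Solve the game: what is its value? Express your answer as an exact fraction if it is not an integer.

2

Row minima: R1 → 0, R2 → 2, R3 → 1; maximin = 2.
Column maxima: X → 6, Y → 10, Z → 2; minimax = 2.
Since maximin = minimax = 2, there is a saddle point and the value is 2.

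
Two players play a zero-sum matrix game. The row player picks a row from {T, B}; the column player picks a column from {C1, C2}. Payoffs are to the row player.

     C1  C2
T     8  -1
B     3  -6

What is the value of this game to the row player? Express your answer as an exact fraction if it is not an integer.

Row minima: T → -1, B → -6; maximin = -1.
Column maxima: C1 → 8, C2 → -1; minimax = -1.
Since maximin = minimax = -1, there is a saddle point and the value is -1.

-1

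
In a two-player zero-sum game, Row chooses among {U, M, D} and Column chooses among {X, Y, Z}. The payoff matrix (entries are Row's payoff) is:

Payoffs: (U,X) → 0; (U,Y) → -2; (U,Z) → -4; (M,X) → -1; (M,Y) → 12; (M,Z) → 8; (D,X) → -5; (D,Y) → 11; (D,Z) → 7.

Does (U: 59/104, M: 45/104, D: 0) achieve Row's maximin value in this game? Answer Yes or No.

No

Against X this mix gives (59/104)·0 + (45/104)·(-1) = -45/104.
Against Y this mix gives (59/104)·(-2) + (45/104)·12 = 211/52.
Against Z this mix gives (59/104)·(-4) + (45/104)·8 = 31/26.
Column will play X, holding Row to -45/104. Shifting weight toward the row that does better against X would raise this floor (the equalizing mix achieves -4/13 against both X and Z), so the proposed strategy is not optimal.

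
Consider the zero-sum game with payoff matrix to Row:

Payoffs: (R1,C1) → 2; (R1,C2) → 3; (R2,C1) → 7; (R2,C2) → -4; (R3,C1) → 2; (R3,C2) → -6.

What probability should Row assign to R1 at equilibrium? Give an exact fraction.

11/12

Row minima: R1 → 2, R2 → -4, R3 → -6; maximin = 2.
Column maxima: C1 → 7, C2 → 3; minimax = 3.
2 ≠ 3, so there is no saddle point; optimal play is mixed.
R3 is strictly dominated by R2, so Row never plays it.
On the remaining 2×2 (R1, R2 vs C1, C2):
Let Row play R1 with probability p. Expected payoff against C1: 2p + 7(1−p) = −5p + 7; against C2: 3p + (-4)(1−p) = 7p − 4.
Setting these equal: −5p + 7 = 7p − 4 ⇒ −12p = -11 ⇒ p = 11/12, and the value is (-5)·(11/12) + 7 = 29/12.
For Column: with q = P(C1), equating R1's and R2's payoffs gives −q + 3 = 11q − 4 ⇒ q = 7/12.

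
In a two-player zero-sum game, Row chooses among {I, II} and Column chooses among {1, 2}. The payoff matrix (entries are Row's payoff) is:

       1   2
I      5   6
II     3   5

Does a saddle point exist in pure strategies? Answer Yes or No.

Row minima: I → 5, II → 3; maximin = 5.
Column maxima: 1 → 5, 2 → 6; minimax = 5.
maximin = minimax = 5, so a saddle point exists.

Yes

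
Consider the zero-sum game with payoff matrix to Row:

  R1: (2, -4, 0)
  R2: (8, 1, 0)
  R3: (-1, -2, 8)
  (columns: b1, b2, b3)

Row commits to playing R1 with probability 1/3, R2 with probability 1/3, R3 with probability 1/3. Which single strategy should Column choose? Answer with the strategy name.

If Column plays b1, Row's expected payoff is (1/3)·2 + (1/3)·8 + (1/3)·(-1) = 3.
If Column plays b2, Row's expected payoff is (1/3)·(-4) + (1/3)·1 + (1/3)·(-2) = -5/3.
If Column plays b3, Row's expected payoff is (1/3)·0 + (1/3)·0 + (1/3)·8 = 8/3.
Column minimizes Row's payoff; the smallest is -5/3, so the best response is b2.

b2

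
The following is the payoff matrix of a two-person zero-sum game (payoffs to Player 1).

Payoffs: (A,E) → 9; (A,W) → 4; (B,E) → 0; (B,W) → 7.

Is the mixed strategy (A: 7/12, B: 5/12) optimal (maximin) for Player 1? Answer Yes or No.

Yes

Against E this mix gives (7/12)·9 + (5/12)·0 = 21/4.
Against W this mix gives (7/12)·4 + (5/12)·7 = 21/4.
All of Player 2's active replies (E, W) yield 21/4, and no column does worse for Player 1. The mix makes Player 2 indifferent and guarantees 21/4, so it is optimal.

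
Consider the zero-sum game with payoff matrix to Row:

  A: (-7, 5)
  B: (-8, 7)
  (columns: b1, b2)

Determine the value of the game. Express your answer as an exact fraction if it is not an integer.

Row minima: A → -7, B → -8; maximin = -7.
Column maxima: b1 → -7, b2 → 7; minimax = -7.
Since maximin = minimax = -7, there is a saddle point and the value is -7.

-7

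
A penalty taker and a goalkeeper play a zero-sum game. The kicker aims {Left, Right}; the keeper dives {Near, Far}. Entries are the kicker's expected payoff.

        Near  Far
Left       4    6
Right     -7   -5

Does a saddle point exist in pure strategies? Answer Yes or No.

Row minima: Left → 4, Right → -7; maximin = 4.
Column maxima: Near → 4, Far → 6; minimax = 4.
maximin = minimax = 4, so a saddle point exists.

Yes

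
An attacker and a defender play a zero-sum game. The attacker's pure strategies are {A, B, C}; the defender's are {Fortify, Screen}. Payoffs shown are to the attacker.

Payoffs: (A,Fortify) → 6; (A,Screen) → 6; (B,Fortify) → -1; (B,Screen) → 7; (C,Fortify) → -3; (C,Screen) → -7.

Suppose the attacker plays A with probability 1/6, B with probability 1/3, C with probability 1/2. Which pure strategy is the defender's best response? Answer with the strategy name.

If the defender plays Fortify, the attacker's expected payoff is (1/6)·6 + (1/3)·(-1) + (1/2)·(-3) = -5/6.
If the defender plays Screen, the attacker's expected payoff is (1/6)·6 + (1/3)·7 + (1/2)·(-7) = -1/6.
The defender minimizes the attacker's payoff; the smallest is -5/6, so the best response is Fortify.

Fortify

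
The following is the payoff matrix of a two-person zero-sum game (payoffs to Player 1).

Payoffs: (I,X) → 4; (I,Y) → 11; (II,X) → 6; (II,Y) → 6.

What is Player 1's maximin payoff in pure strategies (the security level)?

Row minima: I → 4, II → 6.
The best of these is 6.

6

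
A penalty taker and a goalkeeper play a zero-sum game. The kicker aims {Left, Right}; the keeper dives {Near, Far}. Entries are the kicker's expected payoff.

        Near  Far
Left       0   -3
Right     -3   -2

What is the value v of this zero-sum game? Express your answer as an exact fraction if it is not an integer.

Row minima: Left → -3, Right → -3; maximin = -3.
Column maxima: Near → 0, Far → -2; minimax = -2.
-3 ≠ -2, so there is no saddle point; optimal play is mixed.
Let the kicker play Left with probability p. Expected payoff against Near: 0p + (-3)(1−p) = 3p − 3; against Far: (-3)p + (-2)(1−p) = −p − 2.
Setting these equal: 3p − 3 = −p − 2 ⇒ 4p = 1 ⇒ p = 1/4, and the value is (3)·(1/4) − 3 = -9/4.
For the keeper: with q = P(Near), equating Left's and Right's payoffs gives 3q − 3 = −q − 2 ⇒ q = 1/4.

-9/4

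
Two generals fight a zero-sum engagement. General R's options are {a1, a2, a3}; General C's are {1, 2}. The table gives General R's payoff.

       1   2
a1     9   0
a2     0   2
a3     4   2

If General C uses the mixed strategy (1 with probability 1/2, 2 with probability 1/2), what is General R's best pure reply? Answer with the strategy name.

Expected payoff of a1: (1/2)·9 + (1/2)·0 = 9/2.
Expected payoff of a2: (1/2)·0 + (1/2)·2 = 1.
Expected payoff of a3: (1/2)·4 + (1/2)·2 = 3.
The largest is 9/2, so General R's best response is a1.

a1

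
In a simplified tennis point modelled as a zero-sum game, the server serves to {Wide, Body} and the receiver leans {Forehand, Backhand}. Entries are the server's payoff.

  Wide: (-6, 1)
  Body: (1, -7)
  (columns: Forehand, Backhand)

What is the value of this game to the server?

-41/15

Row minima: Wide → -6, Body → -7; maximin = -6.
Column maxima: Forehand → 1, Backhand → 1; minimax = 1.
-6 ≠ 1, so there is no saddle point; optimal play is mixed.
Let the server play Wide with probability p. Expected payoff against Forehand: (-6)p + 1(1−p) = −7p + 1; against Backhand: 1p + (-7)(1−p) = 8p − 7.
Setting these equal: −7p + 1 = 8p − 7 ⇒ −15p = -8 ⇒ p = 8/15, and the value is (-7)·(8/15) + 1 = -41/15.
For the receiver: with q = P(Forehand), equating Wide's and Body's payoffs gives −7q + 1 = 8q − 7 ⇒ q = 8/15.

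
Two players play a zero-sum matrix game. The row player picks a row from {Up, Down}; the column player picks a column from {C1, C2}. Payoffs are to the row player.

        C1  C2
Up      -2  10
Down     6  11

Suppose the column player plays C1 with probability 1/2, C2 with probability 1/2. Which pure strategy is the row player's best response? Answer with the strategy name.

Expected payoff of Up: (1/2)·(-2) + (1/2)·10 = 4.
Expected payoff of Down: (1/2)·6 + (1/2)·11 = 17/2.
The largest is 17/2, so the row player's best response is Down.

Down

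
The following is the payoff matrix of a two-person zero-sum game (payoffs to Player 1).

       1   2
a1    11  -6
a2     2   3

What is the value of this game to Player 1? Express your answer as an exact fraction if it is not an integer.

Row minima: a1 → -6, a2 → 2; maximin = 2.
Column maxima: 1 → 11, 2 → 3; minimax = 3.
2 ≠ 3, so there is no saddle point; optimal play is mixed.
Let Player 1 play a1 with probability p. Expected payoff against 1: 11p + 2(1−p) = 9p + 2; against 2: (-6)p + 3(1−p) = −9p + 3.
Setting these equal: 9p + 2 = −9p + 3 ⇒ 18p = 1 ⇒ p = 1/18, and the value is (9)·(1/18) + 2 = 5/2.
For Player 2: with q = P(1), equating a1's and a2's payoffs gives 17q − 6 = −q + 3 ⇒ q = 1/2.

5/2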